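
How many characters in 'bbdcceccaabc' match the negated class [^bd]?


Negated class [^bd] matches any char NOT in {b, d}
Scanning 'bbdcceccaabc':
  pos 0: 'b' -> no (excluded)
  pos 1: 'b' -> no (excluded)
  pos 2: 'd' -> no (excluded)
  pos 3: 'c' -> MATCH
  pos 4: 'c' -> MATCH
  pos 5: 'e' -> MATCH
  pos 6: 'c' -> MATCH
  pos 7: 'c' -> MATCH
  pos 8: 'a' -> MATCH
  pos 9: 'a' -> MATCH
  pos 10: 'b' -> no (excluded)
  pos 11: 'c' -> MATCH
Total matches: 8

8


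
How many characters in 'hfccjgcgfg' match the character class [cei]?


Character class [cei] matches any of: {c, e, i}
Scanning string 'hfccjgcgfg' character by character:
  pos 0: 'h' -> no
  pos 1: 'f' -> no
  pos 2: 'c' -> MATCH
  pos 3: 'c' -> MATCH
  pos 4: 'j' -> no
  pos 5: 'g' -> no
  pos 6: 'c' -> MATCH
  pos 7: 'g' -> no
  pos 8: 'f' -> no
  pos 9: 'g' -> no
Total matches: 3

3


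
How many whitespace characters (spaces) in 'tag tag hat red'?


\s matches whitespace characters (spaces, tabs, etc.).
Text: 'tag tag hat red'
This text has 4 words separated by spaces.
Number of spaces = number of words - 1 = 4 - 1 = 3

3


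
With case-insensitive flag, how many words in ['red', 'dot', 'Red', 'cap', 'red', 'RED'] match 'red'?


Case-insensitive matching: compare each word's lowercase form to 'red'.
  'red' -> lower='red' -> MATCH
  'dot' -> lower='dot' -> no
  'Red' -> lower='red' -> MATCH
  'cap' -> lower='cap' -> no
  'red' -> lower='red' -> MATCH
  'RED' -> lower='red' -> MATCH
Matches: ['red', 'Red', 'red', 'RED']
Count: 4

4


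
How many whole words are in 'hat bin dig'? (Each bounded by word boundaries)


Word boundaries (\b) mark the start/end of each word.
Text: 'hat bin dig'
Splitting by whitespace:
  Word 1: 'hat'
  Word 2: 'bin'
  Word 3: 'dig'
Total whole words: 3

3


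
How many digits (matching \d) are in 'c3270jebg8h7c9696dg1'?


\d matches any digit 0-9.
Scanning 'c3270jebg8h7c9696dg1':
  pos 1: '3' -> DIGIT
  pos 2: '2' -> DIGIT
  pos 3: '7' -> DIGIT
  pos 4: '0' -> DIGIT
  pos 9: '8' -> DIGIT
  pos 11: '7' -> DIGIT
  pos 13: '9' -> DIGIT
  pos 14: '6' -> DIGIT
  pos 15: '9' -> DIGIT
  pos 16: '6' -> DIGIT
  pos 19: '1' -> DIGIT
Digits found: ['3', '2', '7', '0', '8', '7', '9', '6', '9', '6', '1']
Total: 11

11


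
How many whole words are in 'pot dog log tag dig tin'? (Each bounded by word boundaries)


Word boundaries (\b) mark the start/end of each word.
Text: 'pot dog log tag dig tin'
Splitting by whitespace:
  Word 1: 'pot'
  Word 2: 'dog'
  Word 3: 'log'
  Word 4: 'tag'
  Word 5: 'dig'
  Word 6: 'tin'
Total whole words: 6

6


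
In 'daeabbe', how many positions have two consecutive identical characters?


Looking for consecutive identical characters in 'daeabbe':
  pos 0-1: 'd' vs 'a' -> different
  pos 1-2: 'a' vs 'e' -> different
  pos 2-3: 'e' vs 'a' -> different
  pos 3-4: 'a' vs 'b' -> different
  pos 4-5: 'b' vs 'b' -> MATCH ('bb')
  pos 5-6: 'b' vs 'e' -> different
Consecutive identical pairs: ['bb']
Count: 1

1


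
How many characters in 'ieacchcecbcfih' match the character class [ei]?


Character class [ei] matches any of: {e, i}
Scanning string 'ieacchcecbcfih' character by character:
  pos 0: 'i' -> MATCH
  pos 1: 'e' -> MATCH
  pos 2: 'a' -> no
  pos 3: 'c' -> no
  pos 4: 'c' -> no
  pos 5: 'h' -> no
  pos 6: 'c' -> no
  pos 7: 'e' -> MATCH
  pos 8: 'c' -> no
  pos 9: 'b' -> no
  pos 10: 'c' -> no
  pos 11: 'f' -> no
  pos 12: 'i' -> MATCH
  pos 13: 'h' -> no
Total matches: 4

4


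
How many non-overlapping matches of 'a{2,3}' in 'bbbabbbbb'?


Pattern 'a{2,3}' matches between 2 and 3 consecutive a's (greedy).
String: 'bbbabbbbb'
Finding runs of a's and applying greedy matching:
  Run at pos 3: 'a' (length 1)
Matches: []
Count: 0

0


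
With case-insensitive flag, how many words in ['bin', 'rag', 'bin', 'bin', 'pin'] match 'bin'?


Case-insensitive matching: compare each word's lowercase form to 'bin'.
  'bin' -> lower='bin' -> MATCH
  'rag' -> lower='rag' -> no
  'bin' -> lower='bin' -> MATCH
  'bin' -> lower='bin' -> MATCH
  'pin' -> lower='pin' -> no
Matches: ['bin', 'bin', 'bin']
Count: 3

3


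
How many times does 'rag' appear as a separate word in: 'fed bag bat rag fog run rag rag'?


Scanning each word for exact match 'rag':
  Word 1: 'fed' -> no
  Word 2: 'bag' -> no
  Word 3: 'bat' -> no
  Word 4: 'rag' -> MATCH
  Word 5: 'fog' -> no
  Word 6: 'run' -> no
  Word 7: 'rag' -> MATCH
  Word 8: 'rag' -> MATCH
Total matches: 3

3


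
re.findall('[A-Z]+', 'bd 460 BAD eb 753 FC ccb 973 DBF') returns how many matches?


Pattern '[A-Z]+' finds one or more uppercase letters.
Text: 'bd 460 BAD eb 753 FC ccb 973 DBF'
Scanning for matches:
  Match 1: 'BAD'
  Match 2: 'FC'
  Match 3: 'DBF'
Total matches: 3

3


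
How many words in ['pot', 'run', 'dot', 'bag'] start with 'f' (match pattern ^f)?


Pattern ^f anchors to start of word. Check which words begin with 'f':
  'pot' -> no
  'run' -> no
  'dot' -> no
  'bag' -> no
Matching words: []
Count: 0

0


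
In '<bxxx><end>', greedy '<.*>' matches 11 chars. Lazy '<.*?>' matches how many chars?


Greedy '<.*>' tries to match as MUCH as possible.
Lazy '<.*?>' tries to match as LITTLE as possible.

String: '<bxxx><end>'
Greedy '<.*>' starts at first '<' and extends to the LAST '>': '<bxxx><end>' (11 chars)
Lazy '<.*?>' starts at first '<' and stops at the FIRST '>': '<bxxx>' (6 chars)

6


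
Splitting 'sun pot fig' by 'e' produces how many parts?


Splitting by 'e' breaks the string at each occurrence of the separator.
Text: 'sun pot fig'
Parts after split:
  Part 1: 'sun pot fig'
Total parts: 1

1


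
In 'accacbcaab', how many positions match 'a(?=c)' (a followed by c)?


Lookahead 'a(?=c)' matches 'a' only when followed by 'c'.
String: 'accacbcaab'
Checking each position where char is 'a':
  pos 0: 'a' -> MATCH (next='c')
  pos 3: 'a' -> MATCH (next='c')
  pos 7: 'a' -> no (next='a')
  pos 8: 'a' -> no (next='b')
Matching positions: [0, 3]
Count: 2

2


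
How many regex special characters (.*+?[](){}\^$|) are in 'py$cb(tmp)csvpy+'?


Regex special characters are: . * + ? [ ] ( ) { } \ ^ $ |
Scanning 'py$cb(tmp)csvpy+':
  pos 2: '$' -> SPECIAL
  pos 5: '(' -> SPECIAL
  pos 9: ')' -> SPECIAL
  pos 15: '+' -> SPECIAL
Special chars found: ['$', '(', ')', '+']
Total: 4

4


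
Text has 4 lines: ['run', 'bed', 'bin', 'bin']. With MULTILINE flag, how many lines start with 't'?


With MULTILINE flag, ^ matches the start of each line.
Lines: ['run', 'bed', 'bin', 'bin']
Checking which lines start with 't':
  Line 1: 'run' -> no
  Line 2: 'bed' -> no
  Line 3: 'bin' -> no
  Line 4: 'bin' -> no
Matching lines: []
Count: 0

0


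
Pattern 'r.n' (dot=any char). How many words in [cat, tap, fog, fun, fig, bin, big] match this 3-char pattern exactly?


Pattern 'r.n' means: starts with 'r', any single char, ends with 'n'.
Checking each word (must be exactly 3 chars):
  'cat' (len=3): no
  'tap' (len=3): no
  'fog' (len=3): no
  'fun' (len=3): no
  'fig' (len=3): no
  'bin' (len=3): no
  'big' (len=3): no
Matching words: []
Total: 0

0


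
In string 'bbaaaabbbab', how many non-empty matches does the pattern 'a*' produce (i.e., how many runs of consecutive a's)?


Pattern 'a*' matches zero or more a's. We want non-empty runs of consecutive a's.
String: 'bbaaaabbbab'
Walking through the string to find runs of a's:
  Run 1: positions 2-5 -> 'aaaa'
  Run 2: positions 9-9 -> 'a'
Non-empty runs found: ['aaaa', 'a']
Count: 2

2


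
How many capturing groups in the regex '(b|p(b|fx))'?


To count capturing groups, count each '(' that starts a group.
Pattern: '(b|p(b|fx))'
Walking through the pattern:
  Position 0: '(' -> group #1
  Position 4: '(' -> group #2
Total capturing groups: 2

2


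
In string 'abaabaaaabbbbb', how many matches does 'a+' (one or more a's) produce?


Pattern 'a+' matches one or more consecutive a's.
String: 'abaabaaaabbbbb'
Scanning for runs of a:
  Match 1: 'a' (length 1)
  Match 2: 'aa' (length 2)
  Match 3: 'aaaa' (length 4)
Total matches: 3

3


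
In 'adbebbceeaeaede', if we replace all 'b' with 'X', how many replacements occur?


re.sub('b', 'X', text) replaces every occurrence of 'b' with 'X'.
Text: 'adbebbceeaeaede'
Scanning for 'b':
  pos 2: 'b' -> replacement #1
  pos 4: 'b' -> replacement #2
  pos 5: 'b' -> replacement #3
Total replacements: 3

3


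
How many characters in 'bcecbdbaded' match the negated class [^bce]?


Negated class [^bce] matches any char NOT in {b, c, e}
Scanning 'bcecbdbaded':
  pos 0: 'b' -> no (excluded)
  pos 1: 'c' -> no (excluded)
  pos 2: 'e' -> no (excluded)
  pos 3: 'c' -> no (excluded)
  pos 4: 'b' -> no (excluded)
  pos 5: 'd' -> MATCH
  pos 6: 'b' -> no (excluded)
  pos 7: 'a' -> MATCH
  pos 8: 'd' -> MATCH
  pos 9: 'e' -> no (excluded)
  pos 10: 'd' -> MATCH
Total matches: 4

4


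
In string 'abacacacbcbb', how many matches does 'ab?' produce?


Pattern 'ab?' matches 'a' optionally followed by 'b'.
String: 'abacacacbcbb'
Scanning left to right for 'a' then checking next char:
  Match 1: 'ab' (a followed by b)
  Match 2: 'a' (a not followed by b)
  Match 3: 'a' (a not followed by b)
  Match 4: 'a' (a not followed by b)
Total matches: 4

4


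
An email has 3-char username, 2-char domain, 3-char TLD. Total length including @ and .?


An email address has format: username@domain.tld
Username length: 3
'@' character: 1
Domain length: 2
'.' character: 1
TLD length: 3
Total = 3 + 1 + 2 + 1 + 3 = 10

10


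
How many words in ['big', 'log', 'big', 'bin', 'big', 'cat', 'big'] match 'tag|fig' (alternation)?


Alternation 'tag|fig' matches either 'tag' or 'fig'.
Checking each word:
  'big' -> no
  'log' -> no
  'big' -> no
  'bin' -> no
  'big' -> no
  'cat' -> no
  'big' -> no
Matches: []
Count: 0

0


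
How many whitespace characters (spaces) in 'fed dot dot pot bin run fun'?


\s matches whitespace characters (spaces, tabs, etc.).
Text: 'fed dot dot pot bin run fun'
This text has 7 words separated by spaces.
Number of spaces = number of words - 1 = 7 - 1 = 6

6


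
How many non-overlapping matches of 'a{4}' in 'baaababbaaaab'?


Pattern 'a{4}' matches exactly 4 consecutive a's (greedy, non-overlapping).
String: 'baaababbaaaab'
Scanning for runs of a's:
  Run at pos 1: 'aaa' (length 3) -> 0 match(es)
  Run at pos 5: 'a' (length 1) -> 0 match(es)
  Run at pos 8: 'aaaa' (length 4) -> 1 match(es)
Matches found: ['aaaa']
Total: 1

1


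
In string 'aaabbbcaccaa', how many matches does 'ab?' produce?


Pattern 'ab?' matches 'a' optionally followed by 'b'.
String: 'aaabbbcaccaa'
Scanning left to right for 'a' then checking next char:
  Match 1: 'a' (a not followed by b)
  Match 2: 'a' (a not followed by b)
  Match 3: 'ab' (a followed by b)
  Match 4: 'a' (a not followed by b)
  Match 5: 'a' (a not followed by b)
  Match 6: 'a' (a not followed by b)
Total matches: 6

6


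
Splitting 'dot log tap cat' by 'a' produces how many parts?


Splitting by 'a' breaks the string at each occurrence of the separator.
Text: 'dot log tap cat'
Parts after split:
  Part 1: 'dot log t'
  Part 2: 'p c'
  Part 3: 't'
Total parts: 3

3


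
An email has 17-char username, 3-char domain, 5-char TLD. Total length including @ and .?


An email address has format: username@domain.tld
Username length: 17
'@' character: 1
Domain length: 3
'.' character: 1
TLD length: 5
Total = 17 + 1 + 3 + 1 + 5 = 27

27


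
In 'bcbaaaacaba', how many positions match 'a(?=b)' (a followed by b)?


Lookahead 'a(?=b)' matches 'a' only when followed by 'b'.
String: 'bcbaaaacaba'
Checking each position where char is 'a':
  pos 3: 'a' -> no (next='a')
  pos 4: 'a' -> no (next='a')
  pos 5: 'a' -> no (next='a')
  pos 6: 'a' -> no (next='c')
  pos 8: 'a' -> MATCH (next='b')
Matching positions: [8]
Count: 1

1


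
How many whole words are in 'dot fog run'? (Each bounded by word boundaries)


Word boundaries (\b) mark the start/end of each word.
Text: 'dot fog run'
Splitting by whitespace:
  Word 1: 'dot'
  Word 2: 'fog'
  Word 3: 'run'
Total whole words: 3

3


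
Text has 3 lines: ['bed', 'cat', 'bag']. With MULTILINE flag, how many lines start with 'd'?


With MULTILINE flag, ^ matches the start of each line.
Lines: ['bed', 'cat', 'bag']
Checking which lines start with 'd':
  Line 1: 'bed' -> no
  Line 2: 'cat' -> no
  Line 3: 'bag' -> no
Matching lines: []
Count: 0

0


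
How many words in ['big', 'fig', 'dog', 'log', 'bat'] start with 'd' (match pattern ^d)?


Pattern ^d anchors to start of word. Check which words begin with 'd':
  'big' -> no
  'fig' -> no
  'dog' -> MATCH (starts with 'd')
  'log' -> no
  'bat' -> no
Matching words: ['dog']
Count: 1

1


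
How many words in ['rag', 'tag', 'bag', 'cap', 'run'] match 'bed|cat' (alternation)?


Alternation 'bed|cat' matches either 'bed' or 'cat'.
Checking each word:
  'rag' -> no
  'tag' -> no
  'bag' -> no
  'cap' -> no
  'run' -> no
Matches: []
Count: 0

0


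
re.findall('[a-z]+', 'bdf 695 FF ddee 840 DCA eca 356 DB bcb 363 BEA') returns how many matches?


Pattern '[a-z]+' finds one or more lowercase letters.
Text: 'bdf 695 FF ddee 840 DCA eca 356 DB bcb 363 BEA'
Scanning for matches:
  Match 1: 'bdf'
  Match 2: 'ddee'
  Match 3: 'eca'
  Match 4: 'bcb'
Total matches: 4

4


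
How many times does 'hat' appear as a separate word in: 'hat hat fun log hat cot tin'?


Scanning each word for exact match 'hat':
  Word 1: 'hat' -> MATCH
  Word 2: 'hat' -> MATCH
  Word 3: 'fun' -> no
  Word 4: 'log' -> no
  Word 5: 'hat' -> MATCH
  Word 6: 'cot' -> no
  Word 7: 'tin' -> no
Total matches: 3

3


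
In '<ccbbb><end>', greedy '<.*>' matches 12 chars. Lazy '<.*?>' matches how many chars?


Greedy '<.*>' tries to match as MUCH as possible.
Lazy '<.*?>' tries to match as LITTLE as possible.

String: '<ccbbb><end>'
Greedy '<.*>' starts at first '<' and extends to the LAST '>': '<ccbbb><end>' (12 chars)
Lazy '<.*?>' starts at first '<' and stops at the FIRST '>': '<ccbbb>' (7 chars)

7


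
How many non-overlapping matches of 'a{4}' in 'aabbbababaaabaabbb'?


Pattern 'a{4}' matches exactly 4 consecutive a's (greedy, non-overlapping).
String: 'aabbbababaaabaabbb'
Scanning for runs of a's:
  Run at pos 0: 'aa' (length 2) -> 0 match(es)
  Run at pos 5: 'a' (length 1) -> 0 match(es)
  Run at pos 7: 'a' (length 1) -> 0 match(es)
  Run at pos 9: 'aaa' (length 3) -> 0 match(es)
  Run at pos 13: 'aa' (length 2) -> 0 match(es)
Matches found: []
Total: 0

0


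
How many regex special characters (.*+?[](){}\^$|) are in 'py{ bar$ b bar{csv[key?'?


Regex special characters are: . * + ? [ ] ( ) { } \ ^ $ |
Scanning 'py{ bar$ b bar{csv[key?':
  pos 2: '{' -> SPECIAL
  pos 7: '$' -> SPECIAL
  pos 14: '{' -> SPECIAL
  pos 18: '[' -> SPECIAL
  pos 22: '?' -> SPECIAL
Special chars found: ['{', '$', '{', '[', '?']
Total: 5

5


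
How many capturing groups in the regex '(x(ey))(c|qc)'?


To count capturing groups, count each '(' that starts a group.
Pattern: '(x(ey))(c|qc)'
Walking through the pattern:
  Position 0: '(' -> group #1
  Position 2: '(' -> group #2
  Position 7: '(' -> group #3
Total capturing groups: 3

3


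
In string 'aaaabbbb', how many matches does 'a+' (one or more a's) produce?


Pattern 'a+' matches one or more consecutive a's.
String: 'aaaabbbb'
Scanning for runs of a:
  Match 1: 'aaaa' (length 4)
Total matches: 1

1


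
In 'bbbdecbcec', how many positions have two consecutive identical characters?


Looking for consecutive identical characters in 'bbbdecbcec':
  pos 0-1: 'b' vs 'b' -> MATCH ('bb')
  pos 1-2: 'b' vs 'b' -> MATCH ('bb')
  pos 2-3: 'b' vs 'd' -> different
  pos 3-4: 'd' vs 'e' -> different
  pos 4-5: 'e' vs 'c' -> different
  pos 5-6: 'c' vs 'b' -> different
  pos 6-7: 'b' vs 'c' -> different
  pos 7-8: 'c' vs 'e' -> different
  pos 8-9: 'e' vs 'c' -> different
Consecutive identical pairs: ['bb', 'bb']
Count: 2

2


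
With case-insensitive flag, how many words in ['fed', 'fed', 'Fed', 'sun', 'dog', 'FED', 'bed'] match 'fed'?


Case-insensitive matching: compare each word's lowercase form to 'fed'.
  'fed' -> lower='fed' -> MATCH
  'fed' -> lower='fed' -> MATCH
  'Fed' -> lower='fed' -> MATCH
  'sun' -> lower='sun' -> no
  'dog' -> lower='dog' -> no
  'FED' -> lower='fed' -> MATCH
  'bed' -> lower='bed' -> no
Matches: ['fed', 'fed', 'Fed', 'FED']
Count: 4

4


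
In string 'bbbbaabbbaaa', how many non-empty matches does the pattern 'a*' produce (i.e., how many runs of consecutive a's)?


Pattern 'a*' matches zero or more a's. We want non-empty runs of consecutive a's.
String: 'bbbbaabbbaaa'
Walking through the string to find runs of a's:
  Run 1: positions 4-5 -> 'aa'
  Run 2: positions 9-11 -> 'aaa'
Non-empty runs found: ['aa', 'aaa']
Count: 2

2


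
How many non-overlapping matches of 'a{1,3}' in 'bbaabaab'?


Pattern 'a{1,3}' matches between 1 and 3 consecutive a's (greedy).
String: 'bbaabaab'
Finding runs of a's and applying greedy matching:
  Run at pos 2: 'aa' (length 2)
  Run at pos 5: 'aa' (length 2)
Matches: ['aa', 'aa']
Count: 2

2


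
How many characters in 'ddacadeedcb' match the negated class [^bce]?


Negated class [^bce] matches any char NOT in {b, c, e}
Scanning 'ddacadeedcb':
  pos 0: 'd' -> MATCH
  pos 1: 'd' -> MATCH
  pos 2: 'a' -> MATCH
  pos 3: 'c' -> no (excluded)
  pos 4: 'a' -> MATCH
  pos 5: 'd' -> MATCH
  pos 6: 'e' -> no (excluded)
  pos 7: 'e' -> no (excluded)
  pos 8: 'd' -> MATCH
  pos 9: 'c' -> no (excluded)
  pos 10: 'b' -> no (excluded)
Total matches: 6

6


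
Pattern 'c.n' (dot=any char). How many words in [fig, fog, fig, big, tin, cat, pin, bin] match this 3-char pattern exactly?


Pattern 'c.n' means: starts with 'c', any single char, ends with 'n'.
Checking each word (must be exactly 3 chars):
  'fig' (len=3): no
  'fog' (len=3): no
  'fig' (len=3): no
  'big' (len=3): no
  'tin' (len=3): no
  'cat' (len=3): no
  'pin' (len=3): no
  'bin' (len=3): no
Matching words: []
Total: 0

0


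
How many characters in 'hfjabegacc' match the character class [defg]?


Character class [defg] matches any of: {d, e, f, g}
Scanning string 'hfjabegacc' character by character:
  pos 0: 'h' -> no
  pos 1: 'f' -> MATCH
  pos 2: 'j' -> no
  pos 3: 'a' -> no
  pos 4: 'b' -> no
  pos 5: 'e' -> MATCH
  pos 6: 'g' -> MATCH
  pos 7: 'a' -> no
  pos 8: 'c' -> no
  pos 9: 'c' -> no
Total matches: 3

3


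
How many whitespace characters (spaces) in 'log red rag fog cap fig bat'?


\s matches whitespace characters (spaces, tabs, etc.).
Text: 'log red rag fog cap fig bat'
This text has 7 words separated by spaces.
Number of spaces = number of words - 1 = 7 - 1 = 6

6


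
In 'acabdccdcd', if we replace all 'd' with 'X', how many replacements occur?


re.sub('d', 'X', text) replaces every occurrence of 'd' with 'X'.
Text: 'acabdccdcd'
Scanning for 'd':
  pos 4: 'd' -> replacement #1
  pos 7: 'd' -> replacement #2
  pos 9: 'd' -> replacement #3
Total replacements: 3

3


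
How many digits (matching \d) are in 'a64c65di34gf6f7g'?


\d matches any digit 0-9.
Scanning 'a64c65di34gf6f7g':
  pos 1: '6' -> DIGIT
  pos 2: '4' -> DIGIT
  pos 4: '6' -> DIGIT
  pos 5: '5' -> DIGIT
  pos 8: '3' -> DIGIT
  pos 9: '4' -> DIGIT
  pos 12: '6' -> DIGIT
  pos 14: '7' -> DIGIT
Digits found: ['6', '4', '6', '5', '3', '4', '6', '7']
Total: 8

8


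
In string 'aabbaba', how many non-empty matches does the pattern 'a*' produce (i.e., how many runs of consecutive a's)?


Pattern 'a*' matches zero or more a's. We want non-empty runs of consecutive a's.
String: 'aabbaba'
Walking through the string to find runs of a's:
  Run 1: positions 0-1 -> 'aa'
  Run 2: positions 4-4 -> 'a'
  Run 3: positions 6-6 -> 'a'
Non-empty runs found: ['aa', 'a', 'a']
Count: 3

3


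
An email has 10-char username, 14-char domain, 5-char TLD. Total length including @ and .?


An email address has format: username@domain.tld
Username length: 10
'@' character: 1
Domain length: 14
'.' character: 1
TLD length: 5
Total = 10 + 1 + 14 + 1 + 5 = 31

31


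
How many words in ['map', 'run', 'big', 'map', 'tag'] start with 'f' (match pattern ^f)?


Pattern ^f anchors to start of word. Check which words begin with 'f':
  'map' -> no
  'run' -> no
  'big' -> no
  'map' -> no
  'tag' -> no
Matching words: []
Count: 0

0


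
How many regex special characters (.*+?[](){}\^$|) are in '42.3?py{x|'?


Regex special characters are: . * + ? [ ] ( ) { } \ ^ $ |
Scanning '42.3?py{x|':
  pos 2: '.' -> SPECIAL
  pos 4: '?' -> SPECIAL
  pos 7: '{' -> SPECIAL
  pos 9: '|' -> SPECIAL
Special chars found: ['.', '?', '{', '|']
Total: 4

4


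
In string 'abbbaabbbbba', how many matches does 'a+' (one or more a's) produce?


Pattern 'a+' matches one or more consecutive a's.
String: 'abbbaabbbbba'
Scanning for runs of a:
  Match 1: 'a' (length 1)
  Match 2: 'aa' (length 2)
  Match 3: 'a' (length 1)
Total matches: 3

3


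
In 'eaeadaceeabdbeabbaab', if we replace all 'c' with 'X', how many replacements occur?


re.sub('c', 'X', text) replaces every occurrence of 'c' with 'X'.
Text: 'eaeadaceeabdbeabbaab'
Scanning for 'c':
  pos 6: 'c' -> replacement #1
Total replacements: 1

1


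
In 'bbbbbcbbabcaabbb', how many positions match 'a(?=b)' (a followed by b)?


Lookahead 'a(?=b)' matches 'a' only when followed by 'b'.
String: 'bbbbbcbbabcaabbb'
Checking each position where char is 'a':
  pos 8: 'a' -> MATCH (next='b')
  pos 11: 'a' -> no (next='a')
  pos 12: 'a' -> MATCH (next='b')
Matching positions: [8, 12]
Count: 2

2


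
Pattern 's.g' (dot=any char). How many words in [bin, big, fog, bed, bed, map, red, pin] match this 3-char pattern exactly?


Pattern 's.g' means: starts with 's', any single char, ends with 'g'.
Checking each word (must be exactly 3 chars):
  'bin' (len=3): no
  'big' (len=3): no
  'fog' (len=3): no
  'bed' (len=3): no
  'bed' (len=3): no
  'map' (len=3): no
  'red' (len=3): no
  'pin' (len=3): no
Matching words: []
Total: 0

0


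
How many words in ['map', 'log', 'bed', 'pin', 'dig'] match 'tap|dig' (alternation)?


Alternation 'tap|dig' matches either 'tap' or 'dig'.
Checking each word:
  'map' -> no
  'log' -> no
  'bed' -> no
  'pin' -> no
  'dig' -> MATCH
Matches: ['dig']
Count: 1

1


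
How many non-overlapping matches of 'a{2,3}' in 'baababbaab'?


Pattern 'a{2,3}' matches between 2 and 3 consecutive a's (greedy).
String: 'baababbaab'
Finding runs of a's and applying greedy matching:
  Run at pos 1: 'aa' (length 2)
  Run at pos 4: 'a' (length 1)
  Run at pos 7: 'aa' (length 2)
Matches: ['aa', 'aa']
Count: 2

2


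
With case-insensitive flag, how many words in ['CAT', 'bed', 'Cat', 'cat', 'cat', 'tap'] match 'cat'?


Case-insensitive matching: compare each word's lowercase form to 'cat'.
  'CAT' -> lower='cat' -> MATCH
  'bed' -> lower='bed' -> no
  'Cat' -> lower='cat' -> MATCH
  'cat' -> lower='cat' -> MATCH
  'cat' -> lower='cat' -> MATCH
  'tap' -> lower='tap' -> no
Matches: ['CAT', 'Cat', 'cat', 'cat']
Count: 4

4


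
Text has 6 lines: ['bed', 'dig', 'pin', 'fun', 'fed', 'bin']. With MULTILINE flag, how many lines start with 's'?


With MULTILINE flag, ^ matches the start of each line.
Lines: ['bed', 'dig', 'pin', 'fun', 'fed', 'bin']
Checking which lines start with 's':
  Line 1: 'bed' -> no
  Line 2: 'dig' -> no
  Line 3: 'pin' -> no
  Line 4: 'fun' -> no
  Line 5: 'fed' -> no
  Line 6: 'bin' -> no
Matching lines: []
Count: 0

0


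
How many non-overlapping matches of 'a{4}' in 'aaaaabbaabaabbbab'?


Pattern 'a{4}' matches exactly 4 consecutive a's (greedy, non-overlapping).
String: 'aaaaabbaabaabbbab'
Scanning for runs of a's:
  Run at pos 0: 'aaaaa' (length 5) -> 1 match(es)
  Run at pos 7: 'aa' (length 2) -> 0 match(es)
  Run at pos 10: 'aa' (length 2) -> 0 match(es)
  Run at pos 15: 'a' (length 1) -> 0 match(es)
Matches found: ['aaaa']
Total: 1

1


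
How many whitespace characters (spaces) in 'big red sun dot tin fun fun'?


\s matches whitespace characters (spaces, tabs, etc.).
Text: 'big red sun dot tin fun fun'
This text has 7 words separated by spaces.
Number of spaces = number of words - 1 = 7 - 1 = 6

6


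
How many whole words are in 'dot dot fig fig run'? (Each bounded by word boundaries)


Word boundaries (\b) mark the start/end of each word.
Text: 'dot dot fig fig run'
Splitting by whitespace:
  Word 1: 'dot'
  Word 2: 'dot'
  Word 3: 'fig'
  Word 4: 'fig'
  Word 5: 'run'
Total whole words: 5

5


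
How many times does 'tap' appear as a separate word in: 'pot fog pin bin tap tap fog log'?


Scanning each word for exact match 'tap':
  Word 1: 'pot' -> no
  Word 2: 'fog' -> no
  Word 3: 'pin' -> no
  Word 4: 'bin' -> no
  Word 5: 'tap' -> MATCH
  Word 6: 'tap' -> MATCH
  Word 7: 'fog' -> no
  Word 8: 'log' -> no
Total matches: 2

2


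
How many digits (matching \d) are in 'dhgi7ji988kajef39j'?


\d matches any digit 0-9.
Scanning 'dhgi7ji988kajef39j':
  pos 4: '7' -> DIGIT
  pos 7: '9' -> DIGIT
  pos 8: '8' -> DIGIT
  pos 9: '8' -> DIGIT
  pos 15: '3' -> DIGIT
  pos 16: '9' -> DIGIT
Digits found: ['7', '9', '8', '8', '3', '9']
Total: 6

6


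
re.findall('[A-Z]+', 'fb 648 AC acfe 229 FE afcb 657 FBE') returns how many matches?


Pattern '[A-Z]+' finds one or more uppercase letters.
Text: 'fb 648 AC acfe 229 FE afcb 657 FBE'
Scanning for matches:
  Match 1: 'AC'
  Match 2: 'FE'
  Match 3: 'FBE'
Total matches: 3

3


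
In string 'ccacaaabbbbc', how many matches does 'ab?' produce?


Pattern 'ab?' matches 'a' optionally followed by 'b'.
String: 'ccacaaabbbbc'
Scanning left to right for 'a' then checking next char:
  Match 1: 'a' (a not followed by b)
  Match 2: 'a' (a not followed by b)
  Match 3: 'a' (a not followed by b)
  Match 4: 'ab' (a followed by b)
Total matches: 4

4


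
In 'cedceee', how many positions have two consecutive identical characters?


Looking for consecutive identical characters in 'cedceee':
  pos 0-1: 'c' vs 'e' -> different
  pos 1-2: 'e' vs 'd' -> different
  pos 2-3: 'd' vs 'c' -> different
  pos 3-4: 'c' vs 'e' -> different
  pos 4-5: 'e' vs 'e' -> MATCH ('ee')
  pos 5-6: 'e' vs 'e' -> MATCH ('ee')
Consecutive identical pairs: ['ee', 'ee']
Count: 2

2


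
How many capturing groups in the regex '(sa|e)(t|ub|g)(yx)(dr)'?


To count capturing groups, count each '(' that starts a group.
Pattern: '(sa|e)(t|ub|g)(yx)(dr)'
Walking through the pattern:
  Position 0: '(' -> group #1
  Position 6: '(' -> group #2
  Position 14: '(' -> group #3
  Position 18: '(' -> group #4
Total capturing groups: 4

4


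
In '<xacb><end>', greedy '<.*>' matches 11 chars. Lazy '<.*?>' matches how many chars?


Greedy '<.*>' tries to match as MUCH as possible.
Lazy '<.*?>' tries to match as LITTLE as possible.

String: '<xacb><end>'
Greedy '<.*>' starts at first '<' and extends to the LAST '>': '<xacb><end>' (11 chars)
Lazy '<.*?>' starts at first '<' and stops at the FIRST '>': '<xacb>' (6 chars)

6


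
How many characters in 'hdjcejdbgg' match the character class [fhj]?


Character class [fhj] matches any of: {f, h, j}
Scanning string 'hdjcejdbgg' character by character:
  pos 0: 'h' -> MATCH
  pos 1: 'd' -> no
  pos 2: 'j' -> MATCH
  pos 3: 'c' -> no
  pos 4: 'e' -> no
  pos 5: 'j' -> MATCH
  pos 6: 'd' -> no
  pos 7: 'b' -> no
  pos 8: 'g' -> no
  pos 9: 'g' -> no
Total matches: 3

3


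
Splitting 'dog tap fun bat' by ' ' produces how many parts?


Splitting by ' ' breaks the string at each occurrence of the separator.
Text: 'dog tap fun bat'
Parts after split:
  Part 1: 'dog'
  Part 2: 'tap'
  Part 3: 'fun'
  Part 4: 'bat'
Total parts: 4

4


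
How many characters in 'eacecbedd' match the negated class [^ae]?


Negated class [^ae] matches any char NOT in {a, e}
Scanning 'eacecbedd':
  pos 0: 'e' -> no (excluded)
  pos 1: 'a' -> no (excluded)
  pos 2: 'c' -> MATCH
  pos 3: 'e' -> no (excluded)
  pos 4: 'c' -> MATCH
  pos 5: 'b' -> MATCH
  pos 6: 'e' -> no (excluded)
  pos 7: 'd' -> MATCH
  pos 8: 'd' -> MATCH
Total matches: 5

5


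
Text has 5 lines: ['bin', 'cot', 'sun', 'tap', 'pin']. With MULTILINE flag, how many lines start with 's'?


With MULTILINE flag, ^ matches the start of each line.
Lines: ['bin', 'cot', 'sun', 'tap', 'pin']
Checking which lines start with 's':
  Line 1: 'bin' -> no
  Line 2: 'cot' -> no
  Line 3: 'sun' -> MATCH
  Line 4: 'tap' -> no
  Line 5: 'pin' -> no
Matching lines: ['sun']
Count: 1

1


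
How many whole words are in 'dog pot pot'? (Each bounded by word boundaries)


Word boundaries (\b) mark the start/end of each word.
Text: 'dog pot pot'
Splitting by whitespace:
  Word 1: 'dog'
  Word 2: 'pot'
  Word 3: 'pot'
Total whole words: 3

3


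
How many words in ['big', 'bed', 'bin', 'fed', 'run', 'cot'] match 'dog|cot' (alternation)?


Alternation 'dog|cot' matches either 'dog' or 'cot'.
Checking each word:
  'big' -> no
  'bed' -> no
  'bin' -> no
  'fed' -> no
  'run' -> no
  'cot' -> MATCH
Matches: ['cot']
Count: 1

1


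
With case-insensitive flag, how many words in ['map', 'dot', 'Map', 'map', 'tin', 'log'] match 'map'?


Case-insensitive matching: compare each word's lowercase form to 'map'.
  'map' -> lower='map' -> MATCH
  'dot' -> lower='dot' -> no
  'Map' -> lower='map' -> MATCH
  'map' -> lower='map' -> MATCH
  'tin' -> lower='tin' -> no
  'log' -> lower='log' -> no
Matches: ['map', 'Map', 'map']
Count: 3

3


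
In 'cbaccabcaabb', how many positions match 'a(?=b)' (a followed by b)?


Lookahead 'a(?=b)' matches 'a' only when followed by 'b'.
String: 'cbaccabcaabb'
Checking each position where char is 'a':
  pos 2: 'a' -> no (next='c')
  pos 5: 'a' -> MATCH (next='b')
  pos 8: 'a' -> no (next='a')
  pos 9: 'a' -> MATCH (next='b')
Matching positions: [5, 9]
Count: 2

2


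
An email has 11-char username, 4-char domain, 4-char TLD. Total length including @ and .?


An email address has format: username@domain.tld
Username length: 11
'@' character: 1
Domain length: 4
'.' character: 1
TLD length: 4
Total = 11 + 1 + 4 + 1 + 4 = 21

21


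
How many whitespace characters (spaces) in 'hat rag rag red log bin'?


\s matches whitespace characters (spaces, tabs, etc.).
Text: 'hat rag rag red log bin'
This text has 6 words separated by spaces.
Number of spaces = number of words - 1 = 6 - 1 = 5

5


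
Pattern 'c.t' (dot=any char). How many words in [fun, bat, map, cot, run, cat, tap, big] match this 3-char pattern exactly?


Pattern 'c.t' means: starts with 'c', any single char, ends with 't'.
Checking each word (must be exactly 3 chars):
  'fun' (len=3): no
  'bat' (len=3): no
  'map' (len=3): no
  'cot' (len=3): MATCH
  'run' (len=3): no
  'cat' (len=3): MATCH
  'tap' (len=3): no
  'big' (len=3): no
Matching words: ['cot', 'cat']
Total: 2

2


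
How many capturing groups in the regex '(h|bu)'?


To count capturing groups, count each '(' that starts a group.
Pattern: '(h|bu)'
Walking through the pattern:
  Position 0: '(' -> group #1
Total capturing groups: 1

1


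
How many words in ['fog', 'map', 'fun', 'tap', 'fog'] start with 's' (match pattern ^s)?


Pattern ^s anchors to start of word. Check which words begin with 's':
  'fog' -> no
  'map' -> no
  'fun' -> no
  'tap' -> no
  'fog' -> no
Matching words: []
Count: 0

0


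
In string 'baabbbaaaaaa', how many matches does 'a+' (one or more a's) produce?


Pattern 'a+' matches one or more consecutive a's.
String: 'baabbbaaaaaa'
Scanning for runs of a:
  Match 1: 'aa' (length 2)
  Match 2: 'aaaaaa' (length 6)
Total matches: 2

2


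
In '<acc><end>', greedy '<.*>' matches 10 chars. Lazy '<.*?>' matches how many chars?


Greedy '<.*>' tries to match as MUCH as possible.
Lazy '<.*?>' tries to match as LITTLE as possible.

String: '<acc><end>'
Greedy '<.*>' starts at first '<' and extends to the LAST '>': '<acc><end>' (10 chars)
Lazy '<.*?>' starts at first '<' and stops at the FIRST '>': '<acc>' (5 chars)

5


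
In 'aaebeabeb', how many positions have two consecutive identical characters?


Looking for consecutive identical characters in 'aaebeabeb':
  pos 0-1: 'a' vs 'a' -> MATCH ('aa')
  pos 1-2: 'a' vs 'e' -> different
  pos 2-3: 'e' vs 'b' -> different
  pos 3-4: 'b' vs 'e' -> different
  pos 4-5: 'e' vs 'a' -> different
  pos 5-6: 'a' vs 'b' -> different
  pos 6-7: 'b' vs 'e' -> different
  pos 7-8: 'e' vs 'b' -> different
Consecutive identical pairs: ['aa']
Count: 1

1


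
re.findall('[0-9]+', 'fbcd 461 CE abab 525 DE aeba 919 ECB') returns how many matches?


Pattern '[0-9]+' finds one or more digits.
Text: 'fbcd 461 CE abab 525 DE aeba 919 ECB'
Scanning for matches:
  Match 1: '461'
  Match 2: '525'
  Match 3: '919'
Total matches: 3

3


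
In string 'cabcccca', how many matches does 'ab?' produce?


Pattern 'ab?' matches 'a' optionally followed by 'b'.
String: 'cabcccca'
Scanning left to right for 'a' then checking next char:
  Match 1: 'ab' (a followed by b)
  Match 2: 'a' (a not followed by b)
Total matches: 2

2


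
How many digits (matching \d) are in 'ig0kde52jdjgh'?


\d matches any digit 0-9.
Scanning 'ig0kde52jdjgh':
  pos 2: '0' -> DIGIT
  pos 6: '5' -> DIGIT
  pos 7: '2' -> DIGIT
Digits found: ['0', '5', '2']
Total: 3

3


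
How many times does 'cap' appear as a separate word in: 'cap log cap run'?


Scanning each word for exact match 'cap':
  Word 1: 'cap' -> MATCH
  Word 2: 'log' -> no
  Word 3: 'cap' -> MATCH
  Word 4: 'run' -> no
Total matches: 2

2


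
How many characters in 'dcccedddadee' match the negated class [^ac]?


Negated class [^ac] matches any char NOT in {a, c}
Scanning 'dcccedddadee':
  pos 0: 'd' -> MATCH
  pos 1: 'c' -> no (excluded)
  pos 2: 'c' -> no (excluded)
  pos 3: 'c' -> no (excluded)
  pos 4: 'e' -> MATCH
  pos 5: 'd' -> MATCH
  pos 6: 'd' -> MATCH
  pos 7: 'd' -> MATCH
  pos 8: 'a' -> no (excluded)
  pos 9: 'd' -> MATCH
  pos 10: 'e' -> MATCH
  pos 11: 'e' -> MATCH
Total matches: 8

8


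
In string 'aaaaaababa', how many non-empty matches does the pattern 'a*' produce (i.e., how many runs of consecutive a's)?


Pattern 'a*' matches zero or more a's. We want non-empty runs of consecutive a's.
String: 'aaaaaababa'
Walking through the string to find runs of a's:
  Run 1: positions 0-5 -> 'aaaaaa'
  Run 2: positions 7-7 -> 'a'
  Run 3: positions 9-9 -> 'a'
Non-empty runs found: ['aaaaaa', 'a', 'a']
Count: 3

3


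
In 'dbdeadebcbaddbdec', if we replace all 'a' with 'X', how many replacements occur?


re.sub('a', 'X', text) replaces every occurrence of 'a' with 'X'.
Text: 'dbdeadebcbaddbdec'
Scanning for 'a':
  pos 4: 'a' -> replacement #1
  pos 10: 'a' -> replacement #2
Total replacements: 2

2


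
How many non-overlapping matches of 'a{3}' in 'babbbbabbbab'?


Pattern 'a{3}' matches exactly 3 consecutive a's (greedy, non-overlapping).
String: 'babbbbabbbab'
Scanning for runs of a's:
  Run at pos 1: 'a' (length 1) -> 0 match(es)
  Run at pos 6: 'a' (length 1) -> 0 match(es)
  Run at pos 10: 'a' (length 1) -> 0 match(es)
Matches found: []
Total: 0

0


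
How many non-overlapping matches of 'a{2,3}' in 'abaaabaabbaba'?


Pattern 'a{2,3}' matches between 2 and 3 consecutive a's (greedy).
String: 'abaaabaabbaba'
Finding runs of a's and applying greedy matching:
  Run at pos 0: 'a' (length 1)
  Run at pos 2: 'aaa' (length 3)
  Run at pos 6: 'aa' (length 2)
  Run at pos 10: 'a' (length 1)
  Run at pos 12: 'a' (length 1)
Matches: ['aaa', 'aa']
Count: 2

2


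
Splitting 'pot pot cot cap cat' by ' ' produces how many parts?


Splitting by ' ' breaks the string at each occurrence of the separator.
Text: 'pot pot cot cap cat'
Parts after split:
  Part 1: 'pot'
  Part 2: 'pot'
  Part 3: 'cot'
  Part 4: 'cap'
  Part 5: 'cat'
Total parts: 5

5


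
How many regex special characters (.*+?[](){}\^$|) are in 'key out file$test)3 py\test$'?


Regex special characters are: . * + ? [ ] ( ) { } \ ^ $ |
Scanning 'key out file$test)3 py\test$':
  pos 12: '$' -> SPECIAL
  pos 17: ')' -> SPECIAL
  pos 22: '\' -> SPECIAL
  pos 27: '$' -> SPECIAL
Special chars found: ['$', ')', '\\', '$']
Total: 4

4


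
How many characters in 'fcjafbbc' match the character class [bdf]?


Character class [bdf] matches any of: {b, d, f}
Scanning string 'fcjafbbc' character by character:
  pos 0: 'f' -> MATCH
  pos 1: 'c' -> no
  pos 2: 'j' -> no
  pos 3: 'a' -> no
  pos 4: 'f' -> MATCH
  pos 5: 'b' -> MATCH
  pos 6: 'b' -> MATCH
  pos 7: 'c' -> no
Total matches: 4

4


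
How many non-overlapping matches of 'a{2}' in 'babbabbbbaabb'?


Pattern 'a{2}' matches exactly 2 consecutive a's (greedy, non-overlapping).
String: 'babbabbbbaabb'
Scanning for runs of a's:
  Run at pos 1: 'a' (length 1) -> 0 match(es)
  Run at pos 4: 'a' (length 1) -> 0 match(es)
  Run at pos 9: 'aa' (length 2) -> 1 match(es)
Matches found: ['aa']
Total: 1

1


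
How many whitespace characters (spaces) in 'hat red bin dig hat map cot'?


\s matches whitespace characters (spaces, tabs, etc.).
Text: 'hat red bin dig hat map cot'
This text has 7 words separated by spaces.
Number of spaces = number of words - 1 = 7 - 1 = 6

6


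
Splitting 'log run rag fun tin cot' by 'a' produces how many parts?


Splitting by 'a' breaks the string at each occurrence of the separator.
Text: 'log run rag fun tin cot'
Parts after split:
  Part 1: 'log run r'
  Part 2: 'g fun tin cot'
Total parts: 2

2


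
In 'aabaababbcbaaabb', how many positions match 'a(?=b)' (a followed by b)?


Lookahead 'a(?=b)' matches 'a' only when followed by 'b'.
String: 'aabaababbcbaaabb'
Checking each position where char is 'a':
  pos 0: 'a' -> no (next='a')
  pos 1: 'a' -> MATCH (next='b')
  pos 3: 'a' -> no (next='a')
  pos 4: 'a' -> MATCH (next='b')
  pos 6: 'a' -> MATCH (next='b')
  pos 11: 'a' -> no (next='a')
  pos 12: 'a' -> no (next='a')
  pos 13: 'a' -> MATCH (next='b')
Matching positions: [1, 4, 6, 13]
Count: 4

4


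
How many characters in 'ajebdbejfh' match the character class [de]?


Character class [de] matches any of: {d, e}
Scanning string 'ajebdbejfh' character by character:
  pos 0: 'a' -> no
  pos 1: 'j' -> no
  pos 2: 'e' -> MATCH
  pos 3: 'b' -> no
  pos 4: 'd' -> MATCH
  pos 5: 'b' -> no
  pos 6: 'e' -> MATCH
  pos 7: 'j' -> no
  pos 8: 'f' -> no
  pos 9: 'h' -> no
Total matches: 3

3


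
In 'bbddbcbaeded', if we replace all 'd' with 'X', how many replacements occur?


re.sub('d', 'X', text) replaces every occurrence of 'd' with 'X'.
Text: 'bbddbcbaeded'
Scanning for 'd':
  pos 2: 'd' -> replacement #1
  pos 3: 'd' -> replacement #2
  pos 9: 'd' -> replacement #3
  pos 11: 'd' -> replacement #4
Total replacements: 4

4


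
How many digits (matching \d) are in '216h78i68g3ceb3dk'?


\d matches any digit 0-9.
Scanning '216h78i68g3ceb3dk':
  pos 0: '2' -> DIGIT
  pos 1: '1' -> DIGIT
  pos 2: '6' -> DIGIT
  pos 4: '7' -> DIGIT
  pos 5: '8' -> DIGIT
  pos 7: '6' -> DIGIT
  pos 8: '8' -> DIGIT
  pos 10: '3' -> DIGIT
  pos 14: '3' -> DIGIT
Digits found: ['2', '1', '6', '7', '8', '6', '8', '3', '3']
Total: 9

9


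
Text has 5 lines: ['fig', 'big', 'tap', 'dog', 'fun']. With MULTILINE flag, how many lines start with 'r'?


With MULTILINE flag, ^ matches the start of each line.
Lines: ['fig', 'big', 'tap', 'dog', 'fun']
Checking which lines start with 'r':
  Line 1: 'fig' -> no
  Line 2: 'big' -> no
  Line 3: 'tap' -> no
  Line 4: 'dog' -> no
  Line 5: 'fun' -> no
Matching lines: []
Count: 0

0


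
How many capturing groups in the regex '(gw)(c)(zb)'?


To count capturing groups, count each '(' that starts a group.
Pattern: '(gw)(c)(zb)'
Walking through the pattern:
  Position 0: '(' -> group #1
  Position 4: '(' -> group #2
  Position 7: '(' -> group #3
Total capturing groups: 3

3


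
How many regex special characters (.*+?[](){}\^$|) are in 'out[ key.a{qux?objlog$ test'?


Regex special characters are: . * + ? [ ] ( ) { } \ ^ $ |
Scanning 'out[ key.a{qux?objlog$ test':
  pos 3: '[' -> SPECIAL
  pos 8: '.' -> SPECIAL
  pos 10: '{' -> SPECIAL
  pos 14: '?' -> SPECIAL
  pos 21: '$' -> SPECIAL
Special chars found: ['[', '.', '{', '?', '$']
Total: 5

5
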